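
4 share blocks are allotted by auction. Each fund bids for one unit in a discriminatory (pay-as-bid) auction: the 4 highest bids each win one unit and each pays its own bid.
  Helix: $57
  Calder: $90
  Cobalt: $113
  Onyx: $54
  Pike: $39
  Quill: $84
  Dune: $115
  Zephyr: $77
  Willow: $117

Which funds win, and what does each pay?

Willow $117, Dune $115, Cobalt $113, Calder $90

Bids ranked high→low: 117 (Willow), 115 (Dune), 113 (Cobalt), 90 (Calder), 84 (Quill), 77 (Zephyr), …
Winners (4 units): Willow, Dune, Cobalt, Calder.
Each winner pays its own bid: Willow $117, Dune $115, Cobalt $113, Calder $90.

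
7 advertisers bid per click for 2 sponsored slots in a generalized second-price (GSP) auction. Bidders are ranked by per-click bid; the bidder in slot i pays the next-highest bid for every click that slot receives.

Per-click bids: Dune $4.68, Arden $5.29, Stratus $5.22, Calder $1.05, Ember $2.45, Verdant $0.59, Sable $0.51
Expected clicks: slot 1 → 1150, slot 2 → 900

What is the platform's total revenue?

Sorting advertisers: $5.29 (Arden) > $5.22 (Stratus) > $4.68 (Dune) > …
Slot 1: Arden pays $5.22 × 1150 = $6003.00
Slot 2: Stratus pays $4.68 × 900 = $4212.00
Total = $10215.00

Total revenue: $10215.00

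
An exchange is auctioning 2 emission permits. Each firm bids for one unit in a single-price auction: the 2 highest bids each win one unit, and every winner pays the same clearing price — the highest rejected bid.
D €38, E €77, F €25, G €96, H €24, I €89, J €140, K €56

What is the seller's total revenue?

Sorting: 140 (J), 96 (G), 89 (I), 77 (E), …
Top 2: J, G.
First losing bid is I's €89, which sets the uniform price.
Total revenue = 2 × €89 = €178.

Total revenue: €178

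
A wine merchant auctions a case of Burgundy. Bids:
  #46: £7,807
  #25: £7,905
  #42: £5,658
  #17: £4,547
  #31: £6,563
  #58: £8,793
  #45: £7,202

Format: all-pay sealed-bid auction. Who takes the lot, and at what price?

Sorting bids: 8,793 (#58) > 7,905 (#25) > 7,807 (#46) > 7,202 (#45) > 6,563 (#31) > 5,658 (#42) > …
#58 is highest and takes the item; every bidder forfeits their bid.

#58 pays £8,793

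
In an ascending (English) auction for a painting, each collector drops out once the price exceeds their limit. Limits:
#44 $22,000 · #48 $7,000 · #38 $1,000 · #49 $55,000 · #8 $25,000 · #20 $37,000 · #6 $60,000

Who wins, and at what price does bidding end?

Open ascending-bid auction: the price rises until one bidder remains; the winner pays the price at which the last rival dropped out.
Limits ranked: 60,000 (#6) > 55,000 (#49) > 37,000 (#20) > 25,000 (#8) > 22,000 (#44) > 7,000 (#48) > …
#49 is the last rival to drop out, at $55,000; #6 remains and wins at that price.

#6 wins at $55,000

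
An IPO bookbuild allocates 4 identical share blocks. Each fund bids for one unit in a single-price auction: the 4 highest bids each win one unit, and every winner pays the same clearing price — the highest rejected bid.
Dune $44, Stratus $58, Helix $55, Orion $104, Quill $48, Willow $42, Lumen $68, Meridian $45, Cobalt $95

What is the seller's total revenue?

Ordering the bids: 104 (Orion), 95 (Cobalt), 68 (Lumen), 58 (Stratus), 55 (Helix), 48 (Quill), …
The 4 highest are Orion, Cobalt, Lumen, Stratus.
Highest unsuccessful bid: $55 → clearing price.
Total revenue = 4 × $55 = $220.

Total revenue: $220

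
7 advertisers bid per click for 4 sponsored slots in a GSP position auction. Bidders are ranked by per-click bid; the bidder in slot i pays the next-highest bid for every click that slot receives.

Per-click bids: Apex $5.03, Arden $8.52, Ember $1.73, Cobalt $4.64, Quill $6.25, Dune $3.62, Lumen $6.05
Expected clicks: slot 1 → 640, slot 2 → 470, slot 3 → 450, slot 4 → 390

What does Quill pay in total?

Sorting advertisers: $8.52 (Arden) > $6.25 (Quill) > $6.05 (Lumen) > $5.03 (Apex) > $4.64 (Cobalt) > …
Quill holds slot 2 → pays next bid $6.05 × 470 clicks = $2843.50.

Quill pays $2843.50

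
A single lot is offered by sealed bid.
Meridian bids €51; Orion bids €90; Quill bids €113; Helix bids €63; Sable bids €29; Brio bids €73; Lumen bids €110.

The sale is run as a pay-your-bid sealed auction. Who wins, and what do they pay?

Quill pays €113

Bids in order: 113 (Quill) > 110 (Lumen) > 90 (Orion) > 73 (Brio) > 63 (Helix) > 51 (Meridian) > …
Quill is highest → pays own bid, €113.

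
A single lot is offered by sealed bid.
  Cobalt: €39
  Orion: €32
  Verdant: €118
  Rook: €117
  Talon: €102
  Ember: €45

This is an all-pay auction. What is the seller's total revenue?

Total revenue: €453

Bids in order: 118 (Verdant) > 117 (Rook) > 102 (Talon) > 45 (Ember) > 39 (Cobalt) > 32 (Orion)
Every bidder forfeits their bid regardless of winning.
Revenue = 39 + 32 + 118 + 117 + 102 + 45 = €453.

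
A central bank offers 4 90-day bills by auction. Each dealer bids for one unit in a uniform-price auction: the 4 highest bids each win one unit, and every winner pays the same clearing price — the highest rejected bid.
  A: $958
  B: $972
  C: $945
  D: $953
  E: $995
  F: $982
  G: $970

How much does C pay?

Bids ranked high→low: 995 (E), 982 (F), 972 (B), 970 (G), 958 (A), 953 (D), …
The 4 highest are E, F, B, G.
Clearing price = highest rejected bid = $958.
C does not win → pays $0.

C pays $0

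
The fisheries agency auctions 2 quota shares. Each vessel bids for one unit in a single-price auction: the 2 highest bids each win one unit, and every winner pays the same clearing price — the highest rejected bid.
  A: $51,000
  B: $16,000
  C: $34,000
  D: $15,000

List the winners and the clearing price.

Bids ranked high→low: 51,000 (A), 34,000 (C), 16,000 (B), 15,000 (D)
Winners (2 units): A, C.
Clearing price = highest rejected bid = $16,000.

A, C; each pays $16,000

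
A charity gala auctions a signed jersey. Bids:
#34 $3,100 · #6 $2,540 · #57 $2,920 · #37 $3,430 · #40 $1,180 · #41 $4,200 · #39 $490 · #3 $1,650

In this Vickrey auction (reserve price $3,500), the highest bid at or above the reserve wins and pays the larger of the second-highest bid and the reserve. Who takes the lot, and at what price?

#41 pays $3,500

Rule: the highest bid at or above the reserve wins and pays the larger of the second-highest bid and the reserve.
Sorting bids: 4,200 (#41) > 3,430 (#37) > 3,100 (#34) > 2,920 (#57) > 2,540 (#6) > 1,650 (#3) > …
Highest eligible bid: #41 at $4,200.
Second-highest bid $3,430 is below the reserve $3,500, so the reserve binds → payment $3,500.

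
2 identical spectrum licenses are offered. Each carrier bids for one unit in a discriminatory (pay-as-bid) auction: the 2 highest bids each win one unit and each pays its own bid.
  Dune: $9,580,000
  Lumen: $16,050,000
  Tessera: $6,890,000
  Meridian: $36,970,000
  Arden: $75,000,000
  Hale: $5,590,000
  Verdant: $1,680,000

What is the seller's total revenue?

Ordering the bids: 75,000,000 (Arden), 36,970,000 (Meridian), 16,050,000 (Lumen), 9,580,000 (Dune), …
Winners (2 units): Arden, Meridian.
Total revenue = 75,000,000 + 36,970,000 = $111,970,000.

Total revenue: $111,970,000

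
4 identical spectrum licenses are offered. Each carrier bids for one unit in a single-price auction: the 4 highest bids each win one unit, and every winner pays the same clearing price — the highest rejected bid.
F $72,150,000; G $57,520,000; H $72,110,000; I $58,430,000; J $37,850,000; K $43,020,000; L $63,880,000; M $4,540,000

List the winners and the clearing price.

F, H, L, I; each pays $57,520,000

Sorting: 72,150,000 (F), 72,110,000 (H), 63,880,000 (L), 58,430,000 (I), 57,520,000 (G), 43,020,000 (K), …
The 4 highest are F, H, L, I.
Highest unsuccessful bid: $57,520,000 → clearing price.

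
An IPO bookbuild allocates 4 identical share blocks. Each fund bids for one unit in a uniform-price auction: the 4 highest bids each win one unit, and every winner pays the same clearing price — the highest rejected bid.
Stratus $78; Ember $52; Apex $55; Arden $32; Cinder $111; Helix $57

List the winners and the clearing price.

Sorting: 111 (Cinder), 78 (Stratus), 57 (Helix), 55 (Apex), 52 (Ember), 32 (Arden)
Top 4: Cinder, Stratus, Helix, Apex.
Highest unsuccessful bid: $52 → clearing price.

Cinder, Stratus, Helix, Apex; each pays $52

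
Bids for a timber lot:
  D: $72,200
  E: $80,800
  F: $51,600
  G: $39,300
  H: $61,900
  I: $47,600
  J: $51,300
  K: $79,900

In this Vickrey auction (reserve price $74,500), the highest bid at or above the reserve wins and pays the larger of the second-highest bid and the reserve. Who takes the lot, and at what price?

Sorting bids: 80,800 (E) > 79,900 (K) > 72,200 (D) > 61,900 (H) > 51,600 (F) > 51,300 (J) > …
Highest eligible bid: E at $80,800.
max(second-highest $79,900, reserve $74,500) = $79,900; the reserve does not bind.

E pays $79,900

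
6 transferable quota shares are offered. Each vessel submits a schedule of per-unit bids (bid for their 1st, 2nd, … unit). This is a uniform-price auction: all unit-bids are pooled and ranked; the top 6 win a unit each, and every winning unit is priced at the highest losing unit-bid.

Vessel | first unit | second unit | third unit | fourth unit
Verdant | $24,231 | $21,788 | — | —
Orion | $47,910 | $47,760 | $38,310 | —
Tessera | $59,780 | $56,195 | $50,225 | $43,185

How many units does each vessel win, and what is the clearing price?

Orion 2, Tessera 4; clearing price $38,310

All unit-bids, highest first — top 6: 59,780 (Tessera-1), 56,195 (Tessera-2), 50,225 (Tessera-3), 47,910 (Orion-1), 47,760 (Orion-2), 43,185 (Tessera-4)
The (k+1)-th unit-bid is $38,310.
Allocation: Orion 2, Tessera 4.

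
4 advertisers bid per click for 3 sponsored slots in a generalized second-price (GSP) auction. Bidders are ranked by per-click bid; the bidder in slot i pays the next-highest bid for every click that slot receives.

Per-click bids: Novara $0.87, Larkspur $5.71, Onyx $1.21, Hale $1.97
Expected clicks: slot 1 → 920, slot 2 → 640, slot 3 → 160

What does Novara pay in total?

Per-click bids in order: $5.71 (Larkspur) > $1.97 (Hale) > $1.21 (Onyx) > $0.87 (Novara)
Novara ranks below slot 3 → no slot, pays nothing.

Novara pays $0.00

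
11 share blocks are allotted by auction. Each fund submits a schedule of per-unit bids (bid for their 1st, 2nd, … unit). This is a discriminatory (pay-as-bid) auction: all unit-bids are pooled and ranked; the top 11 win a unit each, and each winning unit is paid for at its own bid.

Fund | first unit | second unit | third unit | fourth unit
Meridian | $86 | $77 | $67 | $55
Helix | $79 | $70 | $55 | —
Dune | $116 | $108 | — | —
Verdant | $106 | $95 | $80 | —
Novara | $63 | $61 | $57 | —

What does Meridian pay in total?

Merging the schedules and taking the best 11: 116 (Dune-1), 108 (Dune-2), 106 (Verdant-1), 95 (Verdant-2), 86 (Meridian-1), 80 (Verdant-3), 79 (Helix-1), 77 (Meridian-2), 70 (Helix-2), 67 (Meridian-3), 63 (Novara-1)
Next rejected bid: $61 (not a price — pay-as-bid).
Meridian's winning unit-bids: 86 + 77 + 67 = $230.

Meridian pays $230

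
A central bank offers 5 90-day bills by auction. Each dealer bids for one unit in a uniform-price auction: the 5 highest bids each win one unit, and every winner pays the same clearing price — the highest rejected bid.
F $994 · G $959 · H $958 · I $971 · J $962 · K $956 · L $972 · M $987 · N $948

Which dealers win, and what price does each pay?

F, M, L, I, J; each pays $959

Ordering the bids: 994 (F), 987 (M), 972 (L), 971 (I), 962 (J), 959 (G), 958 (H), …
The 5 highest are F, M, L, I, J.
Clearing price = highest rejected bid = $959.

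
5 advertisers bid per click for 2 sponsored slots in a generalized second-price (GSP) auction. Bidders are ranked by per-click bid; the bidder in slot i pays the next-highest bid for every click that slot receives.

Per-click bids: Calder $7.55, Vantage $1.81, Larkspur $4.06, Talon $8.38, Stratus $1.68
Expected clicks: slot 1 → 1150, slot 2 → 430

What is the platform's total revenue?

Sorting advertisers: $8.38 (Talon) > $7.55 (Calder) > $4.06 (Larkspur) > …
Slot 1: Talon pays $7.55 × 1150 = $8682.50
Slot 2: Calder pays $4.06 × 430 = $1745.80
Total = $10428.30

Total revenue: $10428.30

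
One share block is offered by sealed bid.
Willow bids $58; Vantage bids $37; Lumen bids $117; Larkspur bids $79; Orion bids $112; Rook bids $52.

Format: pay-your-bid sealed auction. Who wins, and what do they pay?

Lumen pays $117

Rule: the highest bidder wins and pays their own bid.
Bids in order: 117 (Lumen) > 112 (Orion) > 79 (Larkspur) > 58 (Willow) > 52 (Rook) > 37 (Vantage)
First-price: Lumen pays what they bid, $117.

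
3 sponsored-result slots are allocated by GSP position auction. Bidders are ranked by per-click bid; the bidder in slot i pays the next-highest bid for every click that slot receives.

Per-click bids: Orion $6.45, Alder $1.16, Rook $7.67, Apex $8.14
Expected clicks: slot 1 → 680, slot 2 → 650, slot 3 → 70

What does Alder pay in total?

Ranked by bid: $8.14 (Apex) > $7.67 (Rook) > $6.45 (Orion) > $1.16 (Alder)
Alder ranks below slot 3 → no slot, pays nothing.

Alder pays $0.00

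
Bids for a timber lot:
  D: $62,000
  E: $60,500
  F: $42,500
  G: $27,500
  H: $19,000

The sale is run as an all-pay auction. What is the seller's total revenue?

All-pay auction: the highest bidder wins the item, but every bidder pays their own bid.
Sorting bids: 62,000 (D) > 60,500 (E) > 42,500 (F) > 27,500 (G) > 19,000 (H)
D wins with the top bid; all bids are sunk regardless.
Every bidder forfeits their bid regardless of winning.
Revenue = 62,000 + 60,500 + 42,500 + 27,500 + 19,000 = $211,500.

Total revenue: $211,500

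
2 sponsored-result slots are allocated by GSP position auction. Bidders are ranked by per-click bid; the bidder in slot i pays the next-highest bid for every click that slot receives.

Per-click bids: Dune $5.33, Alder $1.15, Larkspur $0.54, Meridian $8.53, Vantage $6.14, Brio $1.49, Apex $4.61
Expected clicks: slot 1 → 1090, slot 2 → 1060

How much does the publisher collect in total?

Sorting advertisers: $8.53 (Meridian) > $6.14 (Vantage) > $5.33 (Dune) > …
Slot 1: Meridian pays $6.14 × 1090 = $6692.60
Slot 2: Vantage pays $5.33 × 1060 = $5649.80
Total = $12342.40

Total revenue: $12342.40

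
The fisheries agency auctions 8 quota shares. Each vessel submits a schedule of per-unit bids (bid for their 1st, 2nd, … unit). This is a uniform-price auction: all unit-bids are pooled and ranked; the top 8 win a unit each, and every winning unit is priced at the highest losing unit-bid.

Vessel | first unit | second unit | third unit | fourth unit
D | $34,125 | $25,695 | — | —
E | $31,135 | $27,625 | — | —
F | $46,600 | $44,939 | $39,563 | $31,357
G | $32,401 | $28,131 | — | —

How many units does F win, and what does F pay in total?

Merging the schedules and taking the best 8: 46,600 (F-1), 44,939 (F-2), 39,563 (F-3), 34,125 (D-1), 32,401 (G-1), 31,357 (F-4), 31,135 (E-1), 28,131 (G-2)
First bid not allocated: $27,625.
F wins 4 unit(s) at $27,625 each.

F: 4 units, pays $110,500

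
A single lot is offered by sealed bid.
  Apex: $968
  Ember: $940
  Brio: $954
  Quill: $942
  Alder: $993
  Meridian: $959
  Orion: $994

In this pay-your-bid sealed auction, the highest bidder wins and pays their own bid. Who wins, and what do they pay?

Sorting bids: 994 (Orion) > 993 (Alder) > 968 (Apex) > 959 (Meridian) > 954 (Brio) > 942 (Quill) > …
First-price: Orion pays what they bid, $994.

Orion pays $994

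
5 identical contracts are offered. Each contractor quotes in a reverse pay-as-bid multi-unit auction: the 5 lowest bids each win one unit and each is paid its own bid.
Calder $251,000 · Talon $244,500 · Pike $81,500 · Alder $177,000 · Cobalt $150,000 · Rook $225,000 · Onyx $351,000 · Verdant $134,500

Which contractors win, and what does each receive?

Pike $81,500, Verdant $134,500, Cobalt $150,000, Alder $177,000, Rook $225,000

Bids ranked low→high: 81,500 (Pike), 134,500 (Verdant), 150,000 (Cobalt), 177,000 (Alder), 225,000 (Rook), 244,500 (Talon), 251,000 (Calder), …
Lowest 5: Pike, Verdant, Cobalt, Alder, Rook.
Each winner is paid its own bid: Pike $81,500, Verdant $134,500, Cobalt $150,000, Alder $177,000, Rook $225,000.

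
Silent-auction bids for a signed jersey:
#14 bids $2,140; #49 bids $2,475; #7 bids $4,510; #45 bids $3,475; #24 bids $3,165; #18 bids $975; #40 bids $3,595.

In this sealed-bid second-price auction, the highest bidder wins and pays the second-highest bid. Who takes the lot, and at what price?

#7 pays $3,595

Sealed-bid second-price auction: the highest bidder wins and pays the second-highest bid.
Bids ranked: 4,510 (#7) > 3,595 (#40) > 3,475 (#45) > 3,165 (#24) > 2,475 (#49) > 2,140 (#14) > …
#7 is highest; pays the second-highest bid, $3,595.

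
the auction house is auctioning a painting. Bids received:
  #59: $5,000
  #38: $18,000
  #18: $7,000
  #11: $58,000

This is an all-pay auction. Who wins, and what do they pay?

#11 pays $58,000

All-pay auction: the highest bidder wins the item, but every bidder pays their own bid.
Bids ranked: 58,000 (#11) > 18,000 (#38) > 7,000 (#18) > 5,000 (#59)
#11 wins with the top bid; all bids are sunk regardless.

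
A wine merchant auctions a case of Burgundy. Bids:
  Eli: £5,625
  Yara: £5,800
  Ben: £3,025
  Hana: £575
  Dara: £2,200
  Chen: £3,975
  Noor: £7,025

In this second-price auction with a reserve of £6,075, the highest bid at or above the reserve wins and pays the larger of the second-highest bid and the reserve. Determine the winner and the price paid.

Noor pays £6,075

Bids ranked: 7,025 (Noor) > 5,800 (Yara) > 5,625 (Eli) > 3,975 (Chen) > 3,025 (Ben) > 2,200 (Dara) > …
Noor has the top bid at or above the reserve (£7,025).
Second-highest bid £5,800 is below the reserve £6,075, so the reserve binds → payment £6,075.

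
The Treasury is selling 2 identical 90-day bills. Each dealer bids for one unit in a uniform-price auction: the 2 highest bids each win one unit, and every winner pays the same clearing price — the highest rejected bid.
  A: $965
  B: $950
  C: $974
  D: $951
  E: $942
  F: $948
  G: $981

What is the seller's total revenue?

Total revenue: $1,930

Sorting: 981 (G), 974 (C), 965 (A), 951 (D), …
The 2 highest are G, C.
Clearing price = highest rejected bid = $965.
Total revenue = 2 × $965 = $1,930.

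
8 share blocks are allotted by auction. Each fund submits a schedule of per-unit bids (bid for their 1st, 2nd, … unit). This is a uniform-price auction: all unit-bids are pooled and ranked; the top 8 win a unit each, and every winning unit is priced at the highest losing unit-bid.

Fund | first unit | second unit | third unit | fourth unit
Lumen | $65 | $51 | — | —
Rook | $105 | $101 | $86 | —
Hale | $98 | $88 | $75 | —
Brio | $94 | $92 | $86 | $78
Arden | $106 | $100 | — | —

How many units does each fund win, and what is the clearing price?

Arden 2, Brio 2, Hale 2, Rook 2; clearing price $86

Pooled unit-bids ranked (top 8): 106 (Arden-1), 105 (Rook-1), 101 (Rook-2), 100 (Arden-2), 98 (Hale-1), 94 (Brio-1), 92 (Brio-2), 88 (Hale-2)
Highest rejected unit-bid = $86.
Allocation: Arden 2, Brio 2, Hale 2, Rook 2.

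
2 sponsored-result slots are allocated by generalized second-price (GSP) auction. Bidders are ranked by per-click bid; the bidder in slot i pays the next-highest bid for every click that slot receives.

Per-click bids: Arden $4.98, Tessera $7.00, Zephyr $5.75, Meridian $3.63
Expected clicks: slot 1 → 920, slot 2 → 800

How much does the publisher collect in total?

Total revenue: $9274.00

Per-click bids in order: $7.00 (Tessera) > $5.75 (Zephyr) > $4.98 (Arden) > …
Slot 1: Tessera pays $5.75 × 920 = $5290.00
Slot 2: Zephyr pays $4.98 × 800 = $3984.00
Total = $9274.00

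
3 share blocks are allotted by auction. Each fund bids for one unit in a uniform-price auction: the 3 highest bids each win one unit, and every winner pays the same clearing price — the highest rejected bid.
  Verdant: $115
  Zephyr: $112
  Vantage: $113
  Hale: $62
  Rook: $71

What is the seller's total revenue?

Ordering the bids: 115 (Verdant), 113 (Vantage), 112 (Zephyr), 71 (Rook), 62 (Hale)
The 3 highest are Verdant, Vantage, Zephyr.
Clearing price = highest rejected bid = $71.
Total revenue = 3 × $71 = $213.

Total revenue: $213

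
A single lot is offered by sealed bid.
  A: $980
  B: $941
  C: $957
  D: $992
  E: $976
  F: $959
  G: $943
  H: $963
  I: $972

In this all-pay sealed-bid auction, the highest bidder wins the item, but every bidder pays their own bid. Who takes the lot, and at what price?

D pays $992

All-pay sealed-bid auction: the highest bidder wins the item, but every bidder pays their own bid.
Bids ranked: 992 (D) > 980 (A) > 976 (E) > 972 (I) > 963 (H) > 959 (F) > …
D wins with the top bid; all bids are sunk regardless.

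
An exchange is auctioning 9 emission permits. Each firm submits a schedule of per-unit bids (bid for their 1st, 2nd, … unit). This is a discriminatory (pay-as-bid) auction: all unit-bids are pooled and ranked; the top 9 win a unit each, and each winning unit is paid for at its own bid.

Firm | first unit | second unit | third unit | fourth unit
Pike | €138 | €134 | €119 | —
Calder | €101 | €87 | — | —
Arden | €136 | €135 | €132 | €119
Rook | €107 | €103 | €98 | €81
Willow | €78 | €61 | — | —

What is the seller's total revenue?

All unit-bids, highest first — top 9: 138 (Pike-1), 136 (Arden-1), 135 (Arden-2), 134 (Pike-2), 132 (Arden-3), 119 (Pike-3), 119 (Arden-4), 107 (Rook-1), 103 (Rook-2)
Next rejected bid: €101 (not a price — pay-as-bid).
Each winning unit pays its own bid.
Revenue = 138 + 136 + 135 + 134 + 132 + 119 + 119 + 107 + 103 = €1,123.

Total revenue: €1,123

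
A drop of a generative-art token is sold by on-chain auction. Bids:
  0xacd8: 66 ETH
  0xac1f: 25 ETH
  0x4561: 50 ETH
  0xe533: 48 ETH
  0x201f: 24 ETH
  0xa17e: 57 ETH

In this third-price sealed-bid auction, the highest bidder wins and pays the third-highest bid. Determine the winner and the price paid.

Third-price sealed-bid auction: the highest bidder wins and pays the third-highest bid.
Bids ranked: 66 (0xacd8) > 57 (0xa17e) > 50 (0x4561) > 48 (0xe533) > 25 (0xac1f) > 24 (0x201f)
0xacd8 wins; payment is bid #3 in the ranking = 50 ETH.

0xacd8 pays 50 ETH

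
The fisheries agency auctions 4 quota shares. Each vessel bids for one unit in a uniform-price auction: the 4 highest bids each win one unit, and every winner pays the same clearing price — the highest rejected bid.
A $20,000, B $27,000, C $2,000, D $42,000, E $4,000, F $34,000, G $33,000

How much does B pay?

B pays $20,000

Sorting: 42,000 (D), 34,000 (F), 33,000 (G), 27,000 (B), 20,000 (A), 4,000 (E), …
Winners (4 units): D, F, G, B.
First losing bid is A's $20,000, which sets the uniform price.
B wins → pays $20,000.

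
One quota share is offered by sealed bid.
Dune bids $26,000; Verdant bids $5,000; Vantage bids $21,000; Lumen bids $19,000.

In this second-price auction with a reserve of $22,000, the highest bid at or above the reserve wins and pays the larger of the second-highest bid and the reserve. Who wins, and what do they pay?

Dune pays $22,000

Rule: the highest bid at or above the reserve wins and pays the larger of the second-highest bid and the reserve.
Sorting bids: 26,000 (Dune) > 21,000 (Vantage) > 19,000 (Lumen) > 5,000 (Verdant)
Highest eligible bid: Dune at $26,000.
max(second-highest $21,000, reserve $22,000) = $22,000.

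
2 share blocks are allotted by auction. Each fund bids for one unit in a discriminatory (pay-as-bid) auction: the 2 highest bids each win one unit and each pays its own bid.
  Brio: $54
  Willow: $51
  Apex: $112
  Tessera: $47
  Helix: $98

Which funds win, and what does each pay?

Ordering the bids: 112 (Apex), 98 (Helix), 54 (Brio), 51 (Willow), …
The 2 highest are Apex, Helix.
Each winner pays its own bid: Apex $112, Helix $98.

Apex $112, Helix $98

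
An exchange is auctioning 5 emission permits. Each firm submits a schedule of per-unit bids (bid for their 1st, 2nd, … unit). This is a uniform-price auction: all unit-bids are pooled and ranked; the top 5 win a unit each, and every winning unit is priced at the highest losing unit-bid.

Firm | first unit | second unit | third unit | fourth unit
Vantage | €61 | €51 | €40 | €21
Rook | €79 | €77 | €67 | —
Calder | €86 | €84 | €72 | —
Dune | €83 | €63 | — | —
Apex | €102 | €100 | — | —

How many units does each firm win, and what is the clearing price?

All unit-bids, highest first — top 5: 102 (Apex-1), 100 (Apex-2), 86 (Calder-1), 84 (Calder-2), 83 (Dune-1)
The (k+1)-th unit-bid is €79.
Allocation: Apex 2, Calder 2, Dune 1.

Apex 2, Calder 2, Dune 1; clearing price €79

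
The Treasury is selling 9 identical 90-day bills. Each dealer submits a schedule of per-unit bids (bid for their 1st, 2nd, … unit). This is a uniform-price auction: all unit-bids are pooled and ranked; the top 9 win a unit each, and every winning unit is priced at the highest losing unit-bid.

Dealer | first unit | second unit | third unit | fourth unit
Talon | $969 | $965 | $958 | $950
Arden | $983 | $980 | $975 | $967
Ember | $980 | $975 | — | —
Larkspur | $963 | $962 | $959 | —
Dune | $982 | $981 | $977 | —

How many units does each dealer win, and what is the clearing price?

Arden 3, Dune 3, Ember 2, Talon 1; clearing price $967

Pooled unit-bids ranked (top 9): 983 (Arden-1), 982 (Dune-1), 981 (Dune-2), 980 (Arden-2), 980 (Ember-1), 977 (Dune-3), 975 (Arden-3), 975 (Ember-2), 969 (Talon-1)
Highest rejected unit-bid = $967.
Allocation: Arden 3, Dune 3, Ember 2, Talon 1.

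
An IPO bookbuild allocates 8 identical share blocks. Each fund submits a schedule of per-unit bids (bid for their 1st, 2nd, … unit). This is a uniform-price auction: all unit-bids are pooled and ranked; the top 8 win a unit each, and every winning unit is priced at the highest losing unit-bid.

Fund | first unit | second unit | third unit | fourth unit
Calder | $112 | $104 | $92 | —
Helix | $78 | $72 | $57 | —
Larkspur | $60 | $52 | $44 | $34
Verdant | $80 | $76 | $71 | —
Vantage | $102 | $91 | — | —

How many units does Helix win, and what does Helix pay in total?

All unit-bids, highest first — top 8: 112 (Calder-1), 104 (Calder-2), 102 (Vantage-1), 92 (Calder-3), 91 (Vantage-2), 80 (Verdant-1), 78 (Helix-1), 76 (Verdant-2)
Highest rejected unit-bid = $72.
Helix wins 1 unit(s) at $72 each.

Helix: 1 unit, pays $72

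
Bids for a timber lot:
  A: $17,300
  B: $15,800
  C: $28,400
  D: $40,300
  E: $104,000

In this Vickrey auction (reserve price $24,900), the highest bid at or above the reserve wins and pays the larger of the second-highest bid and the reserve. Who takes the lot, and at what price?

Sorting bids: 104,000 (E) > 40,300 (D) > 28,400 (C) > 17,300 (A) > 15,800 (B)
Highest eligible bid: E at $104,000.
max(second-highest $40,300, reserve $24,900) = $40,300; the reserve does not bind.

E pays $40,300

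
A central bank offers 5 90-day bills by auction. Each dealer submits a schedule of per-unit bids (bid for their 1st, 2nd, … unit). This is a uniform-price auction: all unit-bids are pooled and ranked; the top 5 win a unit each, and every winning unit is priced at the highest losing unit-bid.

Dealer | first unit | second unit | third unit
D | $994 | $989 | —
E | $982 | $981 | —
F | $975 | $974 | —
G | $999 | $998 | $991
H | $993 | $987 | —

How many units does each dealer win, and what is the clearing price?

Merging the schedules and taking the best 5: 999 (G-1), 998 (G-2), 994 (D-1), 993 (H-1), 991 (G-3)
The (k+1)-th unit-bid is $989.
Allocation: D 1, G 3, H 1.

D 1, G 3, H 1; clearing price $989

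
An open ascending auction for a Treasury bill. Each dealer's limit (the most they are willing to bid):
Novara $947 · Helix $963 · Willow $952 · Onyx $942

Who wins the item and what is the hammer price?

Ascending (English) auction: the price rises until one bidder remains; the winner pays the price at which the last rival dropped out.
Limits ranked: 963 (Helix) > 952 (Willow) > 947 (Novara) > 942 (Onyx)
Bidding ends when Willow exits at $952; Helix takes it.

Helix wins at $952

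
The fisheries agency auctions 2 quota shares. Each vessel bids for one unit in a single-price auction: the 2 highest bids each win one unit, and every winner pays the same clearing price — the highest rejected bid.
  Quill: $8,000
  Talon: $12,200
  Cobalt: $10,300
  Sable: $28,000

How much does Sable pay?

Sable pays $10,300

Sorting: 28,000 (Sable), 12,200 (Talon), 10,300 (Cobalt), 8,000 (Quill)
The 2 highest are Sable, Talon.
Highest unsuccessful bid: $10,300 → clearing price.
Sable wins → pays $10,300.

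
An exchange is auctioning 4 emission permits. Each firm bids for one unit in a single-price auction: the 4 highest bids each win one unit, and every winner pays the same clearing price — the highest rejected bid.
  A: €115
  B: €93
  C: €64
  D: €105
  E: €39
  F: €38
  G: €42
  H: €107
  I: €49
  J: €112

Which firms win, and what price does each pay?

A, J, H, D; each pays €93

Ordering the bids: 115 (A), 112 (J), 107 (H), 105 (D), 93 (B), 64 (C), …
Top 4: A, J, H, D.
First losing bid is B's €93, which sets the uniform price.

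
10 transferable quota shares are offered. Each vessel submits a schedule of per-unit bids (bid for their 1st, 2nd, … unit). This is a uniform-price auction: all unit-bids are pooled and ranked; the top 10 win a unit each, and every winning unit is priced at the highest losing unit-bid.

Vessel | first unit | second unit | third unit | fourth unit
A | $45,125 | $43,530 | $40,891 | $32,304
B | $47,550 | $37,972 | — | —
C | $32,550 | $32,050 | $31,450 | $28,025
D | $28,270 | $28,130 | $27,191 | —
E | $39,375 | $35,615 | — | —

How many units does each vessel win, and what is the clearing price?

Merging the schedules and taking the best 10: 47,550 (B-1), 45,125 (A-1), 43,530 (A-2), 40,891 (A-3), 39,375 (E-1), 37,972 (B-2), 35,615 (E-2), 32,550 (C-1), 32,304 (A-4), 32,050 (C-2)
First bid not allocated: $31,450.
Allocation: A 4, B 2, C 2, E 2.

A 4, B 2, C 2, E 2; clearing price $31,450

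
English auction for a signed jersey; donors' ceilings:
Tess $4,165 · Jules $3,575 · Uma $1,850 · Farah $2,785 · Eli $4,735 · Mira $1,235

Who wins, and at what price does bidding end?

Limits in order: 4,735 (Eli) > 4,165 (Tess) > 3,575 (Jules) > 2,785 (Farah) > 1,850 (Uma) > 1,235 (Mira)
Bidding ends when Tess exits at $4,165; Eli takes it.

Eli wins at $4,165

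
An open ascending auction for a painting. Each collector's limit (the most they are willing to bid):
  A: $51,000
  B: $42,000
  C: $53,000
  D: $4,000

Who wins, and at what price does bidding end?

C wins at $51,000

Limits ranked: 53,000 (C) > 51,000 (A) > 42,000 (B) > 4,000 (D)
A is the last rival to drop out, at $51,000; C remains and wins at that price.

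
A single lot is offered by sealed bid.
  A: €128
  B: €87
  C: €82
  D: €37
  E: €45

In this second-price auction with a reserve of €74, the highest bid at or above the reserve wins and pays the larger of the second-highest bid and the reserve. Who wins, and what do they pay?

A pays €87

Rule: the highest bid at or above the reserve wins and pays the larger of the second-highest bid and the reserve.
Bids ranked: 128 (A) > 87 (B) > 82 (C) > 45 (E) > 37 (D)
A has the top bid at or above the reserve (€128).
max(second-highest €87, reserve €74) = €87; the reserve does not bind.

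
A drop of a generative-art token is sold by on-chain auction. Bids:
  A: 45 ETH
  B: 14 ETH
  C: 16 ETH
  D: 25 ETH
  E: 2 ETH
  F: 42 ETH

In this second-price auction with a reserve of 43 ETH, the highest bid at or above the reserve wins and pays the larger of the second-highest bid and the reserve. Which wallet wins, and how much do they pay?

Rule: the highest bid at or above the reserve wins and pays the larger of the second-highest bid and the reserve.
Bids in order: 45 (A) > 42 (F) > 25 (D) > 16 (C) > 14 (B) > 2 (E)
A has the top bid at or above the reserve (45 ETH).
Second-highest bid 42 ETH is below the reserve 43 ETH, so the reserve binds → payment 43 ETH.

A pays 43 ETH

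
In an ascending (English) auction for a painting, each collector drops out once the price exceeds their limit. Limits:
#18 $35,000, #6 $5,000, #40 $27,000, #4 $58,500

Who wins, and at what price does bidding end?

Limits in order: 58,500 (#4) > 35,000 (#18) > 27,000 (#40) > 5,000 (#6)
#18 is the last rival to drop out, at $35,000; #4 remains and wins at that price.

#4 wins at $35,000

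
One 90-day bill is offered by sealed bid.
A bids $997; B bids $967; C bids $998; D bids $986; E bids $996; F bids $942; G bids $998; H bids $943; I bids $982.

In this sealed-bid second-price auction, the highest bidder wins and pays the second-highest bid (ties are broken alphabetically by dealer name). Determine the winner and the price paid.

Sealed-bid second-price auction: the highest bidder wins and pays the second-highest bid.
Bids ranked: 998 (C) > 998 (G) > 997 (A) > 996 (E) > 986 (D) > 982 (I) > …
Tie at $998 → C wins by tie-break.
C is highest; pays the second-highest bid, $998.

C pays $998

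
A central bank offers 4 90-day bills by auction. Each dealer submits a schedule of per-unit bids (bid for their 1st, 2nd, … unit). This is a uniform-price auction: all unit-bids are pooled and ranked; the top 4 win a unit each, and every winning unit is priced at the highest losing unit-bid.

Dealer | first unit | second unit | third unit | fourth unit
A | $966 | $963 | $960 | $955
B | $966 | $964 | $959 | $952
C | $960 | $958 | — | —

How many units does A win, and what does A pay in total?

A: 2 units, pays $1,920

Merging the schedules and taking the best 4: 966 (A-1), 966 (B-1), 964 (B-2), 963 (A-2)
Highest rejected unit-bid = $960.
A wins 2 unit(s) at $960 each.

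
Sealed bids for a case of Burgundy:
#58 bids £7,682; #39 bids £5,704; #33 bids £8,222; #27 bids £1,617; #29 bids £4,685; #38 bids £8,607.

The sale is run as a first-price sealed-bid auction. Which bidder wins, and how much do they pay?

Bids in order: 8,607 (#38) > 8,222 (#33) > 7,682 (#58) > 5,704 (#39) > 4,685 (#29) > 1,617 (#27)
#38 is highest → pays own bid, £8,607.

#38 pays £8,607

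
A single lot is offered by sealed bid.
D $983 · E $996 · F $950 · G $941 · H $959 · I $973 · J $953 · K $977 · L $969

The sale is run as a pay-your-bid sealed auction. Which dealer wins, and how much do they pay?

E pays $996

Bids ranked: 996 (E) > 983 (D) > 977 (K) > 973 (I) > 969 (L) > 959 (H) > …
E has the highest bid and pays exactly that: $996.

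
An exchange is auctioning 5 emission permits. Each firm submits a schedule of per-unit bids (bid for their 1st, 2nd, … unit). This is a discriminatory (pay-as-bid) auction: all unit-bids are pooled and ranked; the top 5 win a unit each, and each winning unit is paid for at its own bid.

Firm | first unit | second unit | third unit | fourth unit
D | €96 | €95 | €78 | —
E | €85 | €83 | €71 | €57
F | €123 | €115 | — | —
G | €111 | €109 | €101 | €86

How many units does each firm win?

F 2, G 3

Merging the schedules and taking the best 5: 123 (F-1), 115 (F-2), 111 (G-1), 109 (G-2), 101 (G-3)
Next rejected bid: €96 (not a price — pay-as-bid).
Allocation: F 2, G 3.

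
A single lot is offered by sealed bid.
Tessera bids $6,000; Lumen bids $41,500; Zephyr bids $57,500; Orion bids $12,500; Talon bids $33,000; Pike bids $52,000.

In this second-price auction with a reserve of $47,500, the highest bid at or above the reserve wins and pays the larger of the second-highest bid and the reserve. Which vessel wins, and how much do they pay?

Bids ranked: 57,500 (Zephyr) > 52,000 (Pike) > 41,500 (Lumen) > 33,000 (Talon) > 12,500 (Orion) > 6,000 (Tessera)
Zephyr has the top bid at or above the reserve ($57,500).
max(second-highest $52,000, reserve $47,500) = $52,000; the reserve does not bind.

Zephyr pays $52,000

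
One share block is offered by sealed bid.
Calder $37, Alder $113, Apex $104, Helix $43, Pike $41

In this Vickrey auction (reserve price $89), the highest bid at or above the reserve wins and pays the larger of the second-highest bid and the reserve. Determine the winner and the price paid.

Alder pays $104

Rule: the highest bid at or above the reserve wins and pays the larger of the second-highest bid and the reserve.
Bids in order: 113 (Alder) > 104 (Apex) > 43 (Helix) > 41 (Pike) > 37 (Calder)
Highest eligible bid: Alder at $113.
max(second-highest $104, reserve $89) = $104; the reserve does not bind.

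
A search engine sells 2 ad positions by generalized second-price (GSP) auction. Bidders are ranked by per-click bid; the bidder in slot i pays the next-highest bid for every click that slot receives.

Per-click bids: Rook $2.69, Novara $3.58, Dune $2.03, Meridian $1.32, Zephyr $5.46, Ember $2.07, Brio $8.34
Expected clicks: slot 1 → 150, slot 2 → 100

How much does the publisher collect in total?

Ranked by bid: $8.34 (Brio) > $5.46 (Zephyr) > $3.58 (Novara) > …
Slot 1: Brio pays $5.46 × 150 = $819.00
Slot 2: Zephyr pays $3.58 × 100 = $358.00
Total = $1177.00

Total revenue: $1177.00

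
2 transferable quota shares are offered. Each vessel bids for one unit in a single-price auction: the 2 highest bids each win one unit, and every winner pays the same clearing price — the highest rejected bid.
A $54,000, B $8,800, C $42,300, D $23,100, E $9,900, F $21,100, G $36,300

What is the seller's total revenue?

Ordering the bids: 54,000 (A), 42,300 (C), 36,300 (G), 23,100 (D), …
Top 2: A, C.
Clearing price = highest rejected bid = $36,300.
Total revenue = 2 × $36,300 = $72,600.

Total revenue: $72,600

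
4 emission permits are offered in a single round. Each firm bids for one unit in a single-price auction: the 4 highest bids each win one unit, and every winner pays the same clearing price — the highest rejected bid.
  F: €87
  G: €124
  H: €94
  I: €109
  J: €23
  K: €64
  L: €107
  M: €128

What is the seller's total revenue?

Ordering the bids: 128 (M), 124 (G), 109 (I), 107 (L), 94 (H), 87 (F), …
The 4 highest are M, G, I, L.
Clearing price = highest rejected bid = €94.
Total revenue = 4 × €94 = €376.

Total revenue: €376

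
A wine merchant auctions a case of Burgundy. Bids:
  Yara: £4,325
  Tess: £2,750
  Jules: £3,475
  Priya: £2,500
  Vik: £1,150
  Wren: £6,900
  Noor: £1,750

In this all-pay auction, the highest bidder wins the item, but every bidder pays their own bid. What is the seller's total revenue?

Rule: the highest bidder wins the item, but every bidder pays their own bid.
Bids ranked: 6,900 (Wren) > 4,325 (Yara) > 3,475 (Jules) > 2,750 (Tess) > 2,500 (Priya) > 1,750 (Noor) > …
Wren wins with the top bid; all bids are sunk regardless.
Every bidder forfeits their bid regardless of winning.
Revenue = 4,325 + 2,750 + 3,475 + 2,500 + 1,150 + 6,900 + 1,750 = £22,850.

Total revenue: £22,850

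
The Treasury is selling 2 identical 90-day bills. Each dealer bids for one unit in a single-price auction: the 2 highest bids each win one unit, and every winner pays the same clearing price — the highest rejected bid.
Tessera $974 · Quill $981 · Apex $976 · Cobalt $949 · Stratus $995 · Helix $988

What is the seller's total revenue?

Ordering the bids: 995 (Stratus), 988 (Helix), 981 (Quill), 976 (Apex), …
Winners (2 units): Stratus, Helix.
First losing bid is Quill's $981, which sets the uniform price.
Total revenue = 2 × $981 = $1,962.

Total revenue: $1,962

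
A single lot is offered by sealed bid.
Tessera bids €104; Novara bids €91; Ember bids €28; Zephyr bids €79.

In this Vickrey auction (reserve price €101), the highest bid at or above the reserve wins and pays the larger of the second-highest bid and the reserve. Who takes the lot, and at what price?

Vickrey auction (reserve price €101): the highest bid at or above the reserve wins and pays the larger of the second-highest bid and the reserve.
Bids ranked: 104 (Tessera) > 91 (Novara) > 79 (Zephyr) > 28 (Ember)
Highest eligible bid: Tessera at €104.
max(second-highest €91, reserve €101) = €101.

Tessera pays €101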